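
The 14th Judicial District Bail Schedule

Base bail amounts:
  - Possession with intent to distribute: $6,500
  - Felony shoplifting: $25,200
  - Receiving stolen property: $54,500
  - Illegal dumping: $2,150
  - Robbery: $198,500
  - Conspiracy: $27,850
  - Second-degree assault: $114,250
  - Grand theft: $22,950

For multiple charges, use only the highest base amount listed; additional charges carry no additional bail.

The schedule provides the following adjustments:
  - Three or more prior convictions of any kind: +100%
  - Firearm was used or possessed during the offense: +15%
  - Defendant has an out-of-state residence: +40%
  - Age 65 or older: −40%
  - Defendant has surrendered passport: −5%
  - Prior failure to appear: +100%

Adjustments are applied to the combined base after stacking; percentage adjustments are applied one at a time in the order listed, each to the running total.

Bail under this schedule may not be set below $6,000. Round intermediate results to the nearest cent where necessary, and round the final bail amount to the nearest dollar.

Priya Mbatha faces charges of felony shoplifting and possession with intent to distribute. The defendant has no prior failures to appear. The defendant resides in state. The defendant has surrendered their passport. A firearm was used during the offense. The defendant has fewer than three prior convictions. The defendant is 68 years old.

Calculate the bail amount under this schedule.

$16,519

Base amounts from the schedule: felony shoplifting $25,200; possession with intent to distribute $6,500.
Stacking rule: use the highest base only. Highest is felony shoplifting at $25,200. Combined base = $25,200.
Firearm was used or possessed during the offense (+15%): $25,200 × 1.15 = $28,980.
Age 65 or older (−40%): $28,980 × 0.6 = $17,388.
Defendant has surrendered passport (−5%): $17,388 × 0.95 = $16,518.60.
$16,518.60 is at or above the $6,000 minimum.
Rounded to the nearest dollar: $16,519.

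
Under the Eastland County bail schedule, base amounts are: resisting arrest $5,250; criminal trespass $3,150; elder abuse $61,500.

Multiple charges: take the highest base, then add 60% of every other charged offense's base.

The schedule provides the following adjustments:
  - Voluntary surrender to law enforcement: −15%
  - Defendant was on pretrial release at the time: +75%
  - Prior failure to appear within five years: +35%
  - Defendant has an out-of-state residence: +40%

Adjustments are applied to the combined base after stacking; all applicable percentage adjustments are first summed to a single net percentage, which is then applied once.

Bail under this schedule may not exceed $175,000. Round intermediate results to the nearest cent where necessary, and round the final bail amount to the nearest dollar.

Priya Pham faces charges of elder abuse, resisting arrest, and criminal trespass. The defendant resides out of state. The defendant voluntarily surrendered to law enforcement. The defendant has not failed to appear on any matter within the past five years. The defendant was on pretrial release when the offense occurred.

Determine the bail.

$133,080

Base amounts from the schedule: elder abuse $61,500; resisting arrest $5,250; criminal trespass $3,150.
Stacking rule: highest base plus 60% of each additional charge. Highest is elder abuse at $61,500. Additional: $5,250 × 60% = $3,150; $3,150 × 60% = $1,890. Combined base = $61,500 + $5,040 = $66,540.
Net percentage adjustment: −15% +75% +40% = +100%. $66,540 × 2 = $133,080.
$133,080 is within the $175,000 maximum.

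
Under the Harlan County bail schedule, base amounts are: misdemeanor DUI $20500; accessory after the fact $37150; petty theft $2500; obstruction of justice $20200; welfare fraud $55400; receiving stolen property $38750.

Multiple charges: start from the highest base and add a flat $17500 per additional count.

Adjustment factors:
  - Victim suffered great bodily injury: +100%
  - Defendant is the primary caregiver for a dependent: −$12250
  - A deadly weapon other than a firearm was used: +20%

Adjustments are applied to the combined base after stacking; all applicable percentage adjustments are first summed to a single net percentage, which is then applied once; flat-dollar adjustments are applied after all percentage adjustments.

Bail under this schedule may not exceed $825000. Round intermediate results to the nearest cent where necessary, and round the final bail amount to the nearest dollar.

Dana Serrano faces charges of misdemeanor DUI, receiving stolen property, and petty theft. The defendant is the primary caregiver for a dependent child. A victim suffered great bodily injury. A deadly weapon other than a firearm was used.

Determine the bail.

Base amounts from the schedule: misdemeanor DUI $20500; receiving stolen property $38750; petty theft $2500.
Stacking rule: highest base plus $17500 per additional charge. Highest is receiving stolen property at $38750; 2 additional charges → +$35000. Combined base = $73750.
Net percentage adjustment: +100% +20% = +120%. $73750 × 2.2 = $162250.
Defendant is the primary caregiver for a dependent (−$12250 flat): $162250 − $12250 = $150000.
$150000 is within the $825000 maximum.

$150000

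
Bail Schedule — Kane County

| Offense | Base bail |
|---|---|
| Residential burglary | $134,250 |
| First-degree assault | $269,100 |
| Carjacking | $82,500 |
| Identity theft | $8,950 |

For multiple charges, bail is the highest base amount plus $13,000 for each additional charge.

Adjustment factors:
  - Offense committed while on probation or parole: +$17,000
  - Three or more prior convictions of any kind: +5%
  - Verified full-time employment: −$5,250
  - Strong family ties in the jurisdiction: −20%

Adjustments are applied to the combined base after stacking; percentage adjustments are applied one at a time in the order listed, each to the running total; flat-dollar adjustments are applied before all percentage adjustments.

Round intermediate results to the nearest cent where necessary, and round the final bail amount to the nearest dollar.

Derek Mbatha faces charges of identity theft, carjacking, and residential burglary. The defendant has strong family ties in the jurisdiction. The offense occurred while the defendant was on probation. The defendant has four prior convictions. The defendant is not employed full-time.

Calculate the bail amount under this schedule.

$148,890

Base amounts from the schedule: identity theft $8,950; carjacking $82,500; residential burglary $134,250.
Stacking rule: highest base plus $13,000 per additional charge. Highest is residential burglary at $134,250; 2 additional charges → +$26,000. Combined base = $160,250.
Offense committed while on probation or parole (+$17,000 flat): $160,250 + $17,000 = $177,250.
Three or more prior convictions of any kind (+5%): $177,250 × 1.05 = $186,112.50.
Strong family ties in the jurisdiction (−20%): $186,112.50 × 0.8 = $148,890.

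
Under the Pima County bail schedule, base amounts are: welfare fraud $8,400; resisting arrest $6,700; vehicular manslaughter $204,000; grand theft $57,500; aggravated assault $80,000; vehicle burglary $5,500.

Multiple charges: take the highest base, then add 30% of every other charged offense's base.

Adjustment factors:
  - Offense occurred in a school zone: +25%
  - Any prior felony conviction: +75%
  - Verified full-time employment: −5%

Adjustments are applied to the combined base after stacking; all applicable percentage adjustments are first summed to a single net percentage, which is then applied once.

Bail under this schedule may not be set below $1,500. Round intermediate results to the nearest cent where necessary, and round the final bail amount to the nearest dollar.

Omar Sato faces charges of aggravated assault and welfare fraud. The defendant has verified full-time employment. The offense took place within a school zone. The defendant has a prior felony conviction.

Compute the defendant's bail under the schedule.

Base amounts from the schedule: aggravated assault $80,000; welfare fraud $8,400.
Stacking rule: highest base plus 30% of each additional charge. Highest is aggravated assault at $80,000. Additional: $8,400 × 30% = $2,520. Combined base = $80,000 + $2,520 = $82,520.
Net percentage adjustment: +25% +75% −5% = +95%. $82,520 × 1.95 = $160,914.
$160,914 is at or above the $1,500 minimum.

$160,914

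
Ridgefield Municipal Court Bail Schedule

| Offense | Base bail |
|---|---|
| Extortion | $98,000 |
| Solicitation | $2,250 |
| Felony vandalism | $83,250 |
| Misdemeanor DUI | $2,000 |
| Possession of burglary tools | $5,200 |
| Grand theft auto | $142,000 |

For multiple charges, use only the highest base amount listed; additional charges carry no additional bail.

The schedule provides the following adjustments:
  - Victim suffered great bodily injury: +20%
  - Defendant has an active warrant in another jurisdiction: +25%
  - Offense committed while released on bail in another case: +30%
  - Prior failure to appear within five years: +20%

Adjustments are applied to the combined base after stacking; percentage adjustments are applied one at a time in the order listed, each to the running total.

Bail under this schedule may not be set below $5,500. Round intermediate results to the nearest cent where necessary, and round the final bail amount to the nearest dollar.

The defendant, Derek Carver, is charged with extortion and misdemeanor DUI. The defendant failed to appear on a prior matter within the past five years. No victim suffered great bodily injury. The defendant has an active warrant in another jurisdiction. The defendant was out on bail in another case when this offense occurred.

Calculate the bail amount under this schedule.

$191,100

Base amounts from the schedule: extortion $98,000; misdemeanor DUI $2,000.
Stacking rule: use the highest base only. Highest is extortion at $98,000. Combined base = $98,000.
Defendant has an active warrant in another jurisdiction (+25%): $98,000 × 1.25 = $122,500.
Offense committed while released on bail in another case (+30%): $122,500 × 1.3 = $159,250.
Prior failure to appear within five years (+20%): $159,250 × 1.2 = $191,100.
$191,100 is at or above the $5,500 minimum.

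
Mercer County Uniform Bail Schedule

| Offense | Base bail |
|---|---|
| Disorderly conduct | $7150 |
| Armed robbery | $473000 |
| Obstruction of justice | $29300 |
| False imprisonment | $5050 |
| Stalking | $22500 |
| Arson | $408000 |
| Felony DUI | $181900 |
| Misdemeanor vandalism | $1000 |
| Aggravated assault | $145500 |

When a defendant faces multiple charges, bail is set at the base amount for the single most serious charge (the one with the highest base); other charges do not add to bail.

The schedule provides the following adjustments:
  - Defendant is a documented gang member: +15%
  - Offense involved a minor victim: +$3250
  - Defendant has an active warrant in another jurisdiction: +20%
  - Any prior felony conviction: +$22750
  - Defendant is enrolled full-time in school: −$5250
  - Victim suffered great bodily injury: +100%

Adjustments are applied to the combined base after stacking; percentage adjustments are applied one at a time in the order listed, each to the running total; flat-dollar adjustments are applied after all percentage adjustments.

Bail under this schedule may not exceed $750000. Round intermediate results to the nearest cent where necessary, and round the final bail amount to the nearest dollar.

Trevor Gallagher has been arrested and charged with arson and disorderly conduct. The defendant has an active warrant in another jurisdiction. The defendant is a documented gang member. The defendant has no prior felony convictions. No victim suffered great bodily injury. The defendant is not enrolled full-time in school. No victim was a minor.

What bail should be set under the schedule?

Base amounts from the schedule: arson $408000; disorderly conduct $7150.
Stacking rule: use the highest base only. Highest is arson at $408000. Combined base = $408000.
Defendant is a documented gang member (+15%): $408000 × 1.15 = $469200.
Defendant has an active warrant in another jurisdiction (+20%): $469200 × 1.2 = $563040.
$563040 is within the $750000 maximum.

$563040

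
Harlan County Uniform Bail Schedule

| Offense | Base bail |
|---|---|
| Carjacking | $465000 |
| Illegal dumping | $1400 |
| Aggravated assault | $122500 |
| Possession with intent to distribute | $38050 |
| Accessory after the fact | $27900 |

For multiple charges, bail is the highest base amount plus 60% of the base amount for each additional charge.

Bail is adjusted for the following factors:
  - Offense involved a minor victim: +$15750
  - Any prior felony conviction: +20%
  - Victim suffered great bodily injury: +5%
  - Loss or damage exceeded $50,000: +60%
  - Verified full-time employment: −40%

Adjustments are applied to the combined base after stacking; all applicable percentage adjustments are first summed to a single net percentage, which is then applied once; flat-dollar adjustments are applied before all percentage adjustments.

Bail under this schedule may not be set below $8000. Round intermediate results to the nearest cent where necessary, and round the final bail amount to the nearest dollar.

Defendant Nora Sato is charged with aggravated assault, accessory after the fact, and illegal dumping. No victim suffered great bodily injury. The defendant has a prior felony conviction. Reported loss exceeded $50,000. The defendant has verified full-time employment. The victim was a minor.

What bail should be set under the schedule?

$218162

Base amounts from the schedule: aggravated assault $122500; accessory after the fact $27900; illegal dumping $1400.
Stacking rule: highest base plus 60% of each additional charge. Highest is aggravated assault at $122500. Additional: $27900 × 60% = $16740; $1400 × 60% = $840. Combined base = $122500 + $17580 = $140080.
Offense involved a minor victim (+$15750 flat): $140080 + $15750 = $155830.
Net percentage adjustment: +20% +60% −40% = +40%. $155830 × 1.4 = $218162.
$218162 is at or above the $8000 minimum.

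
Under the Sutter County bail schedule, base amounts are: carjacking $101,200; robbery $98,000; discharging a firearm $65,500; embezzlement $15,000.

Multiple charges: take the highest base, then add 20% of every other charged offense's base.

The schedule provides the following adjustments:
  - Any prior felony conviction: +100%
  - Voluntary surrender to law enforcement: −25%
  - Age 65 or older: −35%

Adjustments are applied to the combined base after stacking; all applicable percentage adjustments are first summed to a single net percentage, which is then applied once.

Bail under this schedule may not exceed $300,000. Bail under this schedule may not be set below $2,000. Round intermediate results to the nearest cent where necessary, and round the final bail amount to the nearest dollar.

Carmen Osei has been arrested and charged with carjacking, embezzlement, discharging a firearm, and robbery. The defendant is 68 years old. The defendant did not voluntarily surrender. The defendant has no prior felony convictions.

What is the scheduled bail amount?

$88,985

Base amounts from the schedule: carjacking $101,200; embezzlement $15,000; discharging a firearm $65,500; robbery $98,000.
Stacking rule: highest base plus 20% of each additional charge. Highest is carjacking at $101,200. Additional: $15,000 × 20% = $3,000; $65,500 × 20% = $13,100; $98,000 × 20% = $19,600. Combined base = $101,200 + $35,700 = $136,900.
Age 65 or older (−35%): $136,900 × 0.65 = $88,985.
$88,985 is within the $300,000 maximum.
$88,985 is at or above the $2,000 minimum.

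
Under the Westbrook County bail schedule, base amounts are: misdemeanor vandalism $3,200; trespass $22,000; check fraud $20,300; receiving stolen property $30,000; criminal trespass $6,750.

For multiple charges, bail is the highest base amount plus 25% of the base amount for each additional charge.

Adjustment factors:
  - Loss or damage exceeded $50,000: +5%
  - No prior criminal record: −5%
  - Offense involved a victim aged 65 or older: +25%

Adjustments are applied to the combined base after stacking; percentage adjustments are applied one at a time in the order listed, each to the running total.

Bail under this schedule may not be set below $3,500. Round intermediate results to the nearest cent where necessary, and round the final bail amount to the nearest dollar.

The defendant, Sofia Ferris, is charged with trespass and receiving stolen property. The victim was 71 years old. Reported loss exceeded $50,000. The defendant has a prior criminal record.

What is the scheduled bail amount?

$46,594

Base amounts from the schedule: trespass $22,000; receiving stolen property $30,000.
Stacking rule: highest base plus 25% of each additional charge. Highest is receiving stolen property at $30,000. Additional: $22,000 × 25% = $5,500. Combined base = $30,000 + $5,500 = $35,500.
Loss or damage exceeded $50,000 (+5%): $35,500 × 1.05 = $37,275.
Offense involved a victim aged 65 or older (+25%): $37,275 × 1.25 = $46,593.75.
$46,593.75 is at or above the $3,500 minimum.
Rounded to the nearest dollar: $46,594.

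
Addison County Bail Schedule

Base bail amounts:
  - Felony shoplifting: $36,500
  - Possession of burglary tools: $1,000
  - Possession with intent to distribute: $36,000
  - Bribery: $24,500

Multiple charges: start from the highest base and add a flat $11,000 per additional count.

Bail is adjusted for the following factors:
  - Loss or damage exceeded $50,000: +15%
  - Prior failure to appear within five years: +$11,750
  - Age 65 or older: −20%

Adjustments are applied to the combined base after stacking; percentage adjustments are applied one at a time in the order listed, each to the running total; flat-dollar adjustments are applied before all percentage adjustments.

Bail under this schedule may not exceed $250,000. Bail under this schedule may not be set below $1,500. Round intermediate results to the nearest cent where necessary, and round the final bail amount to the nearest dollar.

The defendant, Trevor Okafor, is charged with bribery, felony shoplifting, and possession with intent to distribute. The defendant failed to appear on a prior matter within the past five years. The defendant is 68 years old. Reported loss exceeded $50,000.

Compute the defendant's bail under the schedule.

Base amounts from the schedule: bribery $24,500; felony shoplifting $36,500; possession with intent to distribute $36,000.
Stacking rule: highest base plus $11,000 per additional charge. Highest is felony shoplifting at $36,500; 2 additional charges → +$22,000. Combined base = $58,500.
Prior failure to appear within five years (+$11,750 flat): $58,500 + $11,750 = $70,250.
Loss or damage exceeded $50,000 (+15%): $70,250 × 1.15 = $80,787.50.
Age 65 or older (−20%): $80,787.50 × 0.8 = $64,630.
$64,630 is within the $250,000 maximum.
$64,630 is at or above the $1,500 minimum.

$64,630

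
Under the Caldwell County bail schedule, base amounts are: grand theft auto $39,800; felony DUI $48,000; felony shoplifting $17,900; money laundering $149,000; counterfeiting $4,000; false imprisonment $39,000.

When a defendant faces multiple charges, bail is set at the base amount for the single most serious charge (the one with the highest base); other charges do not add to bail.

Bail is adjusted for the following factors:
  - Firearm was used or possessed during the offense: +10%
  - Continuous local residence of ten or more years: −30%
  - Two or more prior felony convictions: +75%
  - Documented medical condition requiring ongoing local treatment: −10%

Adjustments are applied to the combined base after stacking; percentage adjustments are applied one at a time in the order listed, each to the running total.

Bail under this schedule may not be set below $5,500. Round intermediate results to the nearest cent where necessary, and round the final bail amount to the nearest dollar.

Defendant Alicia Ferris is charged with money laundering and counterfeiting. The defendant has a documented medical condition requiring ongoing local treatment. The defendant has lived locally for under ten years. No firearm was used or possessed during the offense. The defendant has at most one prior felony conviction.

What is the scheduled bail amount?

Base amounts from the schedule: money laundering $149,000; counterfeiting $4,000.
Stacking rule: use the highest base only. Highest is money laundering at $149,000. Combined base = $149,000.
Documented medical condition requiring ongoing local treatment (−10%): $149,000 × 0.9 = $134,100.
$134,100 is at or above the $5,500 minimum.

$134,100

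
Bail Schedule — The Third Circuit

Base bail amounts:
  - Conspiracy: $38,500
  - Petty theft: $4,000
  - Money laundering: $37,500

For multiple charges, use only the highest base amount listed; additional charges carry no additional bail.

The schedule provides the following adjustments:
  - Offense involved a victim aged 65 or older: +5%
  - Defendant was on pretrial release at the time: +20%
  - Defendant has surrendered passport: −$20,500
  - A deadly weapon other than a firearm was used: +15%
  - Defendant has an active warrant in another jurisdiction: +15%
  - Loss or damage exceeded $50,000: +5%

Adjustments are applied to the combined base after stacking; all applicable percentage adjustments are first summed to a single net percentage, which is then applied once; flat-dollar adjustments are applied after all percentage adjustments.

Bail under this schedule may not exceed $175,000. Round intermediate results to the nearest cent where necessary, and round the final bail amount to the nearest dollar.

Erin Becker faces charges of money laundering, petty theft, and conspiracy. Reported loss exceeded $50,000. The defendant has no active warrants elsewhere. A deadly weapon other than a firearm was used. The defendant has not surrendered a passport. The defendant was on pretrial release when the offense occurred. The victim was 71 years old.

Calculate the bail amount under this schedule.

$55,825

Base amounts from the schedule: money laundering $37,500; petty theft $4,000; conspiracy $38,500.
Stacking rule: use the highest base only. Highest is conspiracy at $38,500. Combined base = $38,500.
Net percentage adjustment: +5% +20% +15% +5% = +45%. $38,500 × 1.45 = $55,825.
$55,825 is within the $175,000 maximum.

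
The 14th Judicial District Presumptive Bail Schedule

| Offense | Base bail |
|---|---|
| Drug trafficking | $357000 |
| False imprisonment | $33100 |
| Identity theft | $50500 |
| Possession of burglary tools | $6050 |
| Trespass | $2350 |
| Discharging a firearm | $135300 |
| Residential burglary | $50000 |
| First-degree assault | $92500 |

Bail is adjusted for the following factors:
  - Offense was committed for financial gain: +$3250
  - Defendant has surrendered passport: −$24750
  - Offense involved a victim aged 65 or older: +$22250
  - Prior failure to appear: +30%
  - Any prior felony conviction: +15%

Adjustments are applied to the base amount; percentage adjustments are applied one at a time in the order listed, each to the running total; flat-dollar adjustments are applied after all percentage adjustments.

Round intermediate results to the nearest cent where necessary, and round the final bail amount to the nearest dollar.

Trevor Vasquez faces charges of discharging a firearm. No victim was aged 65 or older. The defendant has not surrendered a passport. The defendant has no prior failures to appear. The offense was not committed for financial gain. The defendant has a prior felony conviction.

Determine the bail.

Base amounts from the schedule: discharging a firearm $135300.
Single charge. Combined base = $135300.
Any prior felony conviction (+15%): $135300 × 1.15 = $155595.

$155595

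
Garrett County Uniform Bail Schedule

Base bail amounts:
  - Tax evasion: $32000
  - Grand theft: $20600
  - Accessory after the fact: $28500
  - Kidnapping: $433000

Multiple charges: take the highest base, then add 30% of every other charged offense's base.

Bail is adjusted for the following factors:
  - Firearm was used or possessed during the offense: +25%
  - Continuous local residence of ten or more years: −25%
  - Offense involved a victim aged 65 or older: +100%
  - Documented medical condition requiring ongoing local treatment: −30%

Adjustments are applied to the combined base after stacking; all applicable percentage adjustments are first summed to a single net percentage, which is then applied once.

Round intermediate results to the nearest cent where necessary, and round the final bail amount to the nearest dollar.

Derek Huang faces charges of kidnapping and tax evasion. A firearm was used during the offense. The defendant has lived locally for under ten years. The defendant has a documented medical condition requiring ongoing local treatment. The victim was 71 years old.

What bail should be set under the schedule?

Base amounts from the schedule: kidnapping $433000; tax evasion $32000.
Stacking rule: highest base plus 30% of each additional charge. Highest is kidnapping at $433000. Additional: $32000 × 30% = $9600. Combined base = $433000 + $9600 = $442600.
Net percentage adjustment: +25% +100% −30% = +95%. $442600 × 1.95 = $863070.

$863070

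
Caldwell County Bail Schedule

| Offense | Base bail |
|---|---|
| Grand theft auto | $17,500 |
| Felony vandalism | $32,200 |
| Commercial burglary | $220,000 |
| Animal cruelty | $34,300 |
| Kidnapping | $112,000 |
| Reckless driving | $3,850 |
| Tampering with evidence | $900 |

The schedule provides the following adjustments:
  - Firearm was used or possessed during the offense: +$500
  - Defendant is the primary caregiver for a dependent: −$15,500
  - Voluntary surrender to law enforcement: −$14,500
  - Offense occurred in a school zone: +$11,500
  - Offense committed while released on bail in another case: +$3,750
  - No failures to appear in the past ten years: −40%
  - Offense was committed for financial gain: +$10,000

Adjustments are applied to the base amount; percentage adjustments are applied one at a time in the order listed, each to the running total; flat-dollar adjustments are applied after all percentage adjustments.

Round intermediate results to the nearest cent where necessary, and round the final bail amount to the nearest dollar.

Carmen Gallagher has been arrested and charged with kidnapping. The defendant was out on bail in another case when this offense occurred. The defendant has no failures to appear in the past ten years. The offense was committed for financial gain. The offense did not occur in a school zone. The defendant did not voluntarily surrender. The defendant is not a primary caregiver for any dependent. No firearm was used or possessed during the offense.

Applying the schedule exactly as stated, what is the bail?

$80,950

Base amounts from the schedule: kidnapping $112,000.
Single charge. Combined base = $112,000.
No failures to appear in the past ten years (−40%): $112,000 × 0.6 = $67,200.
Offense committed while released on bail in another case (+$3,750 flat): $67,200 + $3,750 = $70,950.
Offense was committed for financial gain (+$10,000 flat): $70,950 + $10,000 = $80,950.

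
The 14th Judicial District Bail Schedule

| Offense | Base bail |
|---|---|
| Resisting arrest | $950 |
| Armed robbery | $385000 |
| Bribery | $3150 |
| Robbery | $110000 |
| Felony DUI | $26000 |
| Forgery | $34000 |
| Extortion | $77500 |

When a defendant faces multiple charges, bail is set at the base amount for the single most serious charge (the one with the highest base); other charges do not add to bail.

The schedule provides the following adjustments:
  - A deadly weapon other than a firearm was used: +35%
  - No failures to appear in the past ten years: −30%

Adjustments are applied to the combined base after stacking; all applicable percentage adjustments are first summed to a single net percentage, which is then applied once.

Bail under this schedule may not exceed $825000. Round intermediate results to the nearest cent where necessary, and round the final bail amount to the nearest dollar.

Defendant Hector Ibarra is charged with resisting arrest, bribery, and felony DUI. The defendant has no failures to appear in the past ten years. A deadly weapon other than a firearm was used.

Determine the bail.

$27300

Base amounts from the schedule: resisting arrest $950; bribery $3150; felony DUI $26000.
Stacking rule: use the highest base only. Highest is felony DUI at $26000. Combined base = $26000.
Net percentage adjustment: +35% −30% = +5%. $26000 × 1.05 = $27300.
$27300 is within the $825000 maximum.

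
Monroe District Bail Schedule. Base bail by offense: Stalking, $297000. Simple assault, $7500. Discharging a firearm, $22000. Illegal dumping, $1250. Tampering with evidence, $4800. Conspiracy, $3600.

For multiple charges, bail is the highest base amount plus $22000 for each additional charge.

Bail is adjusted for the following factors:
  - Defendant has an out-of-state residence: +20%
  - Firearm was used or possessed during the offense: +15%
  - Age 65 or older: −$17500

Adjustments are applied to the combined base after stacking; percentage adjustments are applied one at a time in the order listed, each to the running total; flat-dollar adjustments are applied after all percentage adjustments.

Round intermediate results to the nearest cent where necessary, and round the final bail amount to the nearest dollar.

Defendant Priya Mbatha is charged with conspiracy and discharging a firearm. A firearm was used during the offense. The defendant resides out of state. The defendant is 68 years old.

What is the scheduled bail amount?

Base amounts from the schedule: conspiracy $3600; discharging a firearm $22000.
Stacking rule: highest base plus $22000 per additional charge. Highest is discharging a firearm at $22000; 1 additional charge → +$22000. Combined base = $44000.
Defendant has an out-of-state residence (+20%): $44000 × 1.2 = $52800.
Firearm was used or possessed during the offense (+15%): $52800 × 1.15 = $60720.
Age 65 or older (−$17500 flat): $60720 − $17500 = $43220.

$43220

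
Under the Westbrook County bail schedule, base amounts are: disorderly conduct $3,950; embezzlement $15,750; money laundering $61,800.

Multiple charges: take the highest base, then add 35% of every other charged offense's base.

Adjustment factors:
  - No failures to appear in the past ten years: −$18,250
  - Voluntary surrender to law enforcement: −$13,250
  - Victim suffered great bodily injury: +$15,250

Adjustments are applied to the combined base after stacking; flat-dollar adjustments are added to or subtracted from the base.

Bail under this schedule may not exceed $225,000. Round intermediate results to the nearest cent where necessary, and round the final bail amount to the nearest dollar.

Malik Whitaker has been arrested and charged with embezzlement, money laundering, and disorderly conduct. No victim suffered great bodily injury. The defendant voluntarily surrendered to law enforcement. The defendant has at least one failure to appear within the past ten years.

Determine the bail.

$55,445

Base amounts from the schedule: embezzlement $15,750; money laundering $61,800; disorderly conduct $3,950.
Stacking rule: highest base plus 35% of each additional charge. Highest is money laundering at $61,800. Additional: $15,750 × 35% = $5,512.50; $3,950 × 35% = $1,382.50. Combined base = $61,800 + $6,895 = $68,695.
Voluntary surrender to law enforcement (−$13,250 flat): $68,695 − $13,250 = $55,445.
$55,445 is within the $225,000 maximum.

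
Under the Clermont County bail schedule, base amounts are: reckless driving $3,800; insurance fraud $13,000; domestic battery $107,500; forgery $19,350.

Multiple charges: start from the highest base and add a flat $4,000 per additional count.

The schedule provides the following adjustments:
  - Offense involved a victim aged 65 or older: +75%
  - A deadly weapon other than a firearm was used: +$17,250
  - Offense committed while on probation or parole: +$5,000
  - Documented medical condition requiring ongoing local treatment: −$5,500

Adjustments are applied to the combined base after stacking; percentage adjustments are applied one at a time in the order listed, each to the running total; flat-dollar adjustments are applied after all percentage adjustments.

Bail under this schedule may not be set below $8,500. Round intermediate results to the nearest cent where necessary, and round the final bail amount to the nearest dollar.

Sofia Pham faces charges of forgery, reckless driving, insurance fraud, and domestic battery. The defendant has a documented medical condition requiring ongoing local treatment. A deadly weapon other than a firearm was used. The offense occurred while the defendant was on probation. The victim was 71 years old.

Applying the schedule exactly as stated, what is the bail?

Base amounts from the schedule: forgery $19,350; reckless driving $3,800; insurance fraud $13,000; domestic battery $107,500.
Stacking rule: highest base plus $4,000 per additional charge. Highest is domestic battery at $107,500; 3 additional charges → +$12,000. Combined base = $119,500.
Offense involved a victim aged 65 or older (+75%): $119,500 × 1.75 = $209,125.
A deadly weapon other than a firearm was used (+$17,250 flat): $209,125 + $17,250 = $226,375.
Offense committed while on probation or parole (+$5,000 flat): $226,375 + $5,000 = $231,375.
Documented medical condition requiring ongoing local treatment (−$5,500 flat): $231,375 − $5,500 = $225,875.
$225,875 is at or above the $8,500 minimum.

$225,875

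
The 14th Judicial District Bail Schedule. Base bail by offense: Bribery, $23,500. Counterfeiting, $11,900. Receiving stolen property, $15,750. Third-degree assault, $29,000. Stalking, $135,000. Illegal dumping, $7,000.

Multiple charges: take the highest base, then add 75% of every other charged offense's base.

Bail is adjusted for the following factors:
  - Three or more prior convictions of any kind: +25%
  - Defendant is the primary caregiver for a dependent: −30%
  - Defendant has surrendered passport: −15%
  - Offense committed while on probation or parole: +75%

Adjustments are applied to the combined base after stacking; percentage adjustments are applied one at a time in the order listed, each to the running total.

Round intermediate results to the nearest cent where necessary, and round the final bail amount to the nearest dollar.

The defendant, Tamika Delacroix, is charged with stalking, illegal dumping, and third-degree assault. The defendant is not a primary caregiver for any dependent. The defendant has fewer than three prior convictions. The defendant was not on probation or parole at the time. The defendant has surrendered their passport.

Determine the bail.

$137,700

Base amounts from the schedule: stalking $135,000; illegal dumping $7,000; third-degree assault $29,000.
Stacking rule: highest base plus 75% of each additional charge. Highest is stalking at $135,000. Additional: $7,000 × 75% = $5,250; $29,000 × 75% = $21,750. Combined base = $135,000 + $27,000 = $162,000.
Defendant has surrendered passport (−15%): $162,000 × 0.85 = $137,700.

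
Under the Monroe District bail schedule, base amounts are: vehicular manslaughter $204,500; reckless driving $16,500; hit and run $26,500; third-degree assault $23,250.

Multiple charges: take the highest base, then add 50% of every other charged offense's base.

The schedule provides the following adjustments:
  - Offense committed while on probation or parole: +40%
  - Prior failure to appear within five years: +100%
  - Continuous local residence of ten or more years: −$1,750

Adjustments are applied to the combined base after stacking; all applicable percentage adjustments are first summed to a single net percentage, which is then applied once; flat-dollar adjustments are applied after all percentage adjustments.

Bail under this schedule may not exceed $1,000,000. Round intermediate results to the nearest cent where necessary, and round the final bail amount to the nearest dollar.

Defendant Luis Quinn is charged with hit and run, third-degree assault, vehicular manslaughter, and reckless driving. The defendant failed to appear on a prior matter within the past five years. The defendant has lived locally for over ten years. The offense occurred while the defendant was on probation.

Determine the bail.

$568,550

Base amounts from the schedule: hit and run $26,500; third-degree assault $23,250; vehicular manslaughter $204,500; reckless driving $16,500.
Stacking rule: highest base plus 50% of each additional charge. Highest is vehicular manslaughter at $204,500. Additional: $26,500 × 50% = $13,250; $23,250 × 50% = $11,625; $16,500 × 50% = $8,250. Combined base = $204,500 + $33,125 = $237,625.
Net percentage adjustment: +40% +100% = +140%. $237,625 × 2.4 = $570,300.
Continuous local residence of ten or more years (−$1,750 flat): $570,300 − $1,750 = $568,550.
$568,550 is within the $1,000,000 maximum.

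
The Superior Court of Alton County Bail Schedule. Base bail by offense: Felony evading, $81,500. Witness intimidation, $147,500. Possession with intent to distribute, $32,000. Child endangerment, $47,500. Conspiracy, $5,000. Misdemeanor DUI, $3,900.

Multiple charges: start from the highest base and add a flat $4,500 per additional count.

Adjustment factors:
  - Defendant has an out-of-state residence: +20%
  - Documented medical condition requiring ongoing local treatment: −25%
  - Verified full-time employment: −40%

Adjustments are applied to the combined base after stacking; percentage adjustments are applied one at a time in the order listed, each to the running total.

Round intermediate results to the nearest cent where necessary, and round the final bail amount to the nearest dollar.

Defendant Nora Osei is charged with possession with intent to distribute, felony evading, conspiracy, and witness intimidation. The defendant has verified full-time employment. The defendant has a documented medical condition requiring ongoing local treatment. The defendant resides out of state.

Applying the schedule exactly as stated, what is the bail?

$86,940

Base amounts from the schedule: possession with intent to distribute $32,000; felony evading $81,500; conspiracy $5,000; witness intimidation $147,500.
Stacking rule: highest base plus $4,500 per additional charge. Highest is witness intimidation at $147,500; 3 additional charges → +$13,500. Combined base = $161,000.
Defendant has an out-of-state residence (+20%): $161,000 × 1.2 = $193,200.
Documented medical condition requiring ongoing local treatment (−25%): $193,200 × 0.75 = $144,900.
Verified full-time employment (−40%): $144,900 × 0.6 = $86,940.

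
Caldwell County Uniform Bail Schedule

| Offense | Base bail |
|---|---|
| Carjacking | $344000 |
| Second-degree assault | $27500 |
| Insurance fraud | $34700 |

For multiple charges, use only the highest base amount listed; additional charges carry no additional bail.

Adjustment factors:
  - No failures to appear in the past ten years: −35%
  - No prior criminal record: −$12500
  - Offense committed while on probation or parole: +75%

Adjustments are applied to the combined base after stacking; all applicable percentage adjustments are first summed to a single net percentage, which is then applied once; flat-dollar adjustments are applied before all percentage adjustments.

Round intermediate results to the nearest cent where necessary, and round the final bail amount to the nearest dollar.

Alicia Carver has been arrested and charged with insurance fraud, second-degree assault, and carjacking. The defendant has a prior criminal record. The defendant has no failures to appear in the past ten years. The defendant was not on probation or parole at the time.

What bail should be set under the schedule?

Base amounts from the schedule: insurance fraud $34700; second-degree assault $27500; carjacking $344000.
Stacking rule: use the highest base only. Highest is carjacking at $344000. Combined base = $344000.
No failures to appear in the past ten years (−35%): $344000 × 0.65 = $223600.

$223600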